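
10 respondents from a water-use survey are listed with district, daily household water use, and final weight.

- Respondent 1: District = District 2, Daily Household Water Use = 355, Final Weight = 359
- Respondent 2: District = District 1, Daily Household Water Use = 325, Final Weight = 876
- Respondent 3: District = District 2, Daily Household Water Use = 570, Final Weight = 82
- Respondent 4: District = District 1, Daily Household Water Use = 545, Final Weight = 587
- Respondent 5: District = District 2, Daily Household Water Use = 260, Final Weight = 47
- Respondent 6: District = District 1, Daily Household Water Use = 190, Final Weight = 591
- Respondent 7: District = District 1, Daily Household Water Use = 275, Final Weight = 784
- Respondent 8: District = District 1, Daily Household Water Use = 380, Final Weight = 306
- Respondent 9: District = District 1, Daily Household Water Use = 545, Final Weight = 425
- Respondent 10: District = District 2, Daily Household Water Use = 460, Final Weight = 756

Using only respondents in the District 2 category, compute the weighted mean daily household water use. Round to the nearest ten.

District 2 rows: 1, 3, 5, 10
Weighted sum = 534165
Sum of weights = 359 + 82 + 47 + 756 = 1244
Weighted mean = 534165 / 1244 = 429.39309

430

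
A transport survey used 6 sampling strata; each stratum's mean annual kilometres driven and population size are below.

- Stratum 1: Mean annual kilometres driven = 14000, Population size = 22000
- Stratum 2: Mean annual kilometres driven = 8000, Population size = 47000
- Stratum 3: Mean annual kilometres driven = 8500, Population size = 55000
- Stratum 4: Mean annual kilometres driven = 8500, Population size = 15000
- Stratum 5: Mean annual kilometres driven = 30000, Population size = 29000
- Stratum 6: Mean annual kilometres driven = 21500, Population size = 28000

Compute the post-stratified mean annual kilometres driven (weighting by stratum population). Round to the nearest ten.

Σ Nₕ·x̄ₕ = 14000×22000 + 8000×47000 + 8500×55000 + 8500×15000 + 30000×29000 + 21500×28000
  = 308000000 + 376000000 + 467500000 + 127500000 + 870000000 + 602000000 = 2751000000
Σ Nₕ = 22000 + 47000 + 55000 + 15000 + 29000 + 28000 = 196000
Overall mean = 2751000000 / 196000 = 14035.714

14040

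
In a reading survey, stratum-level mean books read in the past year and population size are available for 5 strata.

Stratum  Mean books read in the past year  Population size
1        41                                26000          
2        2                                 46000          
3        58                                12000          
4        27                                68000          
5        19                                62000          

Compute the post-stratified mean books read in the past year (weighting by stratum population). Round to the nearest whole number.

23

Σ Nₕ·x̄ₕ = 41×26000 + 2×46000 + 58×12000 + 27×68000 + 19×62000
  = 4868000
Σ Nₕ = 26000 + 46000 + 12000 + 68000 + 62000 = 214000
Overall mean = 4868000 / 214000 = 22.747664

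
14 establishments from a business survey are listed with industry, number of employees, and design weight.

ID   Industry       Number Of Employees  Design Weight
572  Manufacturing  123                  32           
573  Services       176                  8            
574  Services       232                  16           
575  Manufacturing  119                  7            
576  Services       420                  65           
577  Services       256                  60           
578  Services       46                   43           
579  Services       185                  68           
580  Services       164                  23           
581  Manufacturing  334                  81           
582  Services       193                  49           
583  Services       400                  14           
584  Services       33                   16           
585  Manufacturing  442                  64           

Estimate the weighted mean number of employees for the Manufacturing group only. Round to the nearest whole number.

Manufacturing rows: 572, 575, 581, 585
Weighted sum = 123×32 + 119×7 + 334×81 + 442×64
  = 3936 + 833 + 27054 + 28288 = 60111
Sum of weights = 32 + 7 + 81 + 64 = 184
Weighted mean = 60111 / 184 = 326.69022

327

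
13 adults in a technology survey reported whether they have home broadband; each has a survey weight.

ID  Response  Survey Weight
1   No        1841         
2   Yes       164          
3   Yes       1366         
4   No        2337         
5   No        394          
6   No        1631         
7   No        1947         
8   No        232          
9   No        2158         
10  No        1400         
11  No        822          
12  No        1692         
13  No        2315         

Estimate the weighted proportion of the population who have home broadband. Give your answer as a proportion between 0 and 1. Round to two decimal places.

Sum of weights for 'Yes' = 164 + 1366 = 1530
Total weight = 18299
Weighted proportion = 1530 / 18299 = 0.083611126

0.08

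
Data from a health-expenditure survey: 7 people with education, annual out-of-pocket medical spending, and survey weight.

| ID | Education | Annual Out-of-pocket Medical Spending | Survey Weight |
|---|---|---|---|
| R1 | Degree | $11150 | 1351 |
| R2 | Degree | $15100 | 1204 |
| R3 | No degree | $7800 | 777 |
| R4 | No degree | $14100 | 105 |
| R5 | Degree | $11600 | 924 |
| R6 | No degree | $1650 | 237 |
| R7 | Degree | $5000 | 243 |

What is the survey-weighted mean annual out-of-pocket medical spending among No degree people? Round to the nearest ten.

7090

No degree rows: R3, R4, R6
Weighted sum = 7800×777 + 14100×105 + 1650×237
  = 6060600 + 1480500 + 391050 = 7932150
Sum of weights = 1119
Weighted mean = 7932150 / 1119 = 7088.6059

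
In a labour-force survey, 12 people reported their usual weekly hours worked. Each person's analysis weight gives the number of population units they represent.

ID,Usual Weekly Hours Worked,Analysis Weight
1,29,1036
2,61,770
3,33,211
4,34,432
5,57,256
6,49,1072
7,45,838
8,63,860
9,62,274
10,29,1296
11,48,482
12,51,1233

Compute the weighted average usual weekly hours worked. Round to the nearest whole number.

45

Weighted sum = 29×1036 + 61×770 + 33×211 + 34×432 + 57×256 + 49×1072 + 45×838 + 63×860 + 62×274 + 29×1296 + 48×482 + 51×1233
  = 30044 + 46970 + 6963 + 14688 + 14592 + 52528 + 37710 + 54180 + 16988 + 37584 + 23136 + 62883 = 398266
Sum of weights = 1036 + 770 + 211 + 432 + 256 + 1072 + 838 + 860 + 274 + 1296 + 482 + 1233 = 8760
Weighted mean = 398266 / 8760 = 45.464155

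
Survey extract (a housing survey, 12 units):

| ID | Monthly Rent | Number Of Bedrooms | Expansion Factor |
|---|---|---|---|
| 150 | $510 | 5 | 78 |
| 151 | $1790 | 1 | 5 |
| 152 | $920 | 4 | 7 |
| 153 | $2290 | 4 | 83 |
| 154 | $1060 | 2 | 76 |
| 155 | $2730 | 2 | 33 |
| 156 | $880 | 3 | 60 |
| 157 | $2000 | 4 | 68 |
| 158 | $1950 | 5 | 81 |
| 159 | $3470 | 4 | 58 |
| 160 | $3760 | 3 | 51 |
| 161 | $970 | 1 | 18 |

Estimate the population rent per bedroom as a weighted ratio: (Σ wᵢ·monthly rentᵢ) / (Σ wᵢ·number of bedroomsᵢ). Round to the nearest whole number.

Σ wᵢ·y = 510×78 + 1790×5 + 920×7 + 2290×83 + 1060×76 + 2730×33 + 880×60 + 2000×68 + 1950×81 + 3470×58 + 3760×51 + 970×18
  = 39780 + 8950 + 6440 + 190070 + 80560 + 90090 + 52800 + 136000 + 157950 + 201260 + 191760 + 17460 = 1173120
Σ wᵢ·x = 5×78 + 1×5 + 4×7 + 4×83 + 2×76 + 2×33 + 3×60 + 4×68 + 5×81 + 4×58 + 3×51 + 1×18
  = 390 + 5 + 28 + 332 + 152 + 66 + 180 + 272 + 405 + 232 + 153 + 18 = 2233
Ratio = 1173120 / 2233 = 525.35602

525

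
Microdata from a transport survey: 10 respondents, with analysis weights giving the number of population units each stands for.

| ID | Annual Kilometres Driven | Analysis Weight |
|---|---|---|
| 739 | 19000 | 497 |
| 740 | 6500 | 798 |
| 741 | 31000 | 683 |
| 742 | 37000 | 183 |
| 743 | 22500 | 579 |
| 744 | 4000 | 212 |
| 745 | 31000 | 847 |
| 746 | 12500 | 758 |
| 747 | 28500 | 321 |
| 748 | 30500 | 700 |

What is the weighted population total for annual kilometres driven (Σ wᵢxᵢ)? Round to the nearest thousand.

122680000

Weighted total = 19000×497 + 6500×798 + 31000×683 + 37000×183 + 22500×579 + 4000×212 + 31000×847 + 12500×758 + 28500×321 + 30500×700
  = 9443000 + 5187000 + 21173000 + 6771000 + 13027500 + 848000 + 26257000 + 9475000 + 9148500 + 21350000 = 122680000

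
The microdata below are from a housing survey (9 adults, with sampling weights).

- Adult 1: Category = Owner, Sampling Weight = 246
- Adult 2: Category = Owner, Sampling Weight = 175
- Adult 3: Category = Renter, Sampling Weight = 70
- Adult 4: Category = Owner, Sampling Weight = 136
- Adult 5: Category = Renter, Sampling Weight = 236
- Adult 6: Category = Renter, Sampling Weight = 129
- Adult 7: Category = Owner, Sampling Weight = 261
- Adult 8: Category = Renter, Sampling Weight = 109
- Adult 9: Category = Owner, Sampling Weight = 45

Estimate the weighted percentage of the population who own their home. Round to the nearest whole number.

Sum of weights for 'Owner' = 246 + 175 + 136 + 261 + 45 = 863
Total weight = 246 + 175 + 70 + 136 + 236 + 129 + 261 + 109 + 45 = 1407
Weighted proportion = 863 / 1407 = 0.61336176 → 61.336176%

61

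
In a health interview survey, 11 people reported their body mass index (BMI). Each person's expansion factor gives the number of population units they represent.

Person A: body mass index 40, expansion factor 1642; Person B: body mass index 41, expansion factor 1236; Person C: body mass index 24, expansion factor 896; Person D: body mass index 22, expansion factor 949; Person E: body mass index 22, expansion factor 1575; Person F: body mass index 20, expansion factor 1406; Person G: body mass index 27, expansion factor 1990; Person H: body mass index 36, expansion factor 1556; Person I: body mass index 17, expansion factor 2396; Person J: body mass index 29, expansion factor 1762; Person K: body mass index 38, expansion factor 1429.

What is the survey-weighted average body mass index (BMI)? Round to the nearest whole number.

28

Weighted sum = 40×1642 + 41×1236 + 24×896 + 22×949 + 22×1575 + 20×1406 + 27×1990 + 36×1556 + 17×2396 + 29×1762 + 38×1429
  = 65680 + 50676 + 21504 + 20878 + 34650 + 28120 + 53730 + 56016 + 40732 + 51098 + 54302 = 477386
Sum of weights = 1642 + 1236 + 896 + 949 + 1575 + 1406 + 1990 + 1556 + 2396 + 1762 + 1429 = 16837
Weighted mean = 477386 / 16837 = 28.353388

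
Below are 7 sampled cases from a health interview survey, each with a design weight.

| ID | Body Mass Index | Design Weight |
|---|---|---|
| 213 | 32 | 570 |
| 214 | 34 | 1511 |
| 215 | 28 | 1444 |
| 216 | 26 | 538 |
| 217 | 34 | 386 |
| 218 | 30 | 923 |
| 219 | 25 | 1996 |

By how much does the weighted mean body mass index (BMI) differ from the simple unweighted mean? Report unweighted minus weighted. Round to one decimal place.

Unweighted sum = 32 + 34 + 28 + 26 + 34 + 30 + 25 = 209
Unweighted mean = 209 / 7 = 29.857143
Weighted sum = 32×570 + 34×1511 + 28×1444 + 26×538 + 34×386 + 30×923 + 25×1996
  = 18240 + 51374 + 40432 + 13988 + 13124 + 27690 + 49900 = 214748
Sum of weights = 570 + 1511 + 1444 + 538 + 386 + 923 + 1996 = 7368
Weighted mean = 214748 / 7368 = 29.146037
Difference (unweighted minus weighted) = 0.71110594

0.7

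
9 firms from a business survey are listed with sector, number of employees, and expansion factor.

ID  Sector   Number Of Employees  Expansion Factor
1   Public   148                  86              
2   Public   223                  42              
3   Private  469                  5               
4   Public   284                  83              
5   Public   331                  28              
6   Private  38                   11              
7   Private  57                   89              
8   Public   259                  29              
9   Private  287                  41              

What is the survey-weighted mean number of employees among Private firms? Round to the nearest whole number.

134

Private rows: 3, 6, 7, 9
Weighted sum = 469×5 + 38×11 + 57×89 + 287×41
  = 2345 + 418 + 5073 + 11767 = 19603
Sum of weights = 5 + 11 + 89 + 41 = 146
Weighted mean = 19603 / 146 = 134.26712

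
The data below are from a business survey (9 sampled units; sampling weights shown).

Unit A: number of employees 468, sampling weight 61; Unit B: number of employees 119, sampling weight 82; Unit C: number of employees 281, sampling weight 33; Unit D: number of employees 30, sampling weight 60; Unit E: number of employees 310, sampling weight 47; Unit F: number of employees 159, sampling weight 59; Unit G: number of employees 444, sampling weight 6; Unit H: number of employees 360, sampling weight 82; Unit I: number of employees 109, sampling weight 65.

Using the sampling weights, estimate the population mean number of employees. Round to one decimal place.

227.5

Weighted sum = 468×61 + 119×82 + 281×33 + 30×60 + 310×47 + 159×59 + 444×6 + 360×82 + 109×65
  = 28548 + 9758 + 9273 + 1800 + 14570 + 9381 + 2664 + 29520 + 7085 = 112599
Sum of weights = 61 + 82 + 33 + 60 + 47 + 59 + 6 + 82 + 65 = 495
Weighted mean = 112599 / 495 = 227.47273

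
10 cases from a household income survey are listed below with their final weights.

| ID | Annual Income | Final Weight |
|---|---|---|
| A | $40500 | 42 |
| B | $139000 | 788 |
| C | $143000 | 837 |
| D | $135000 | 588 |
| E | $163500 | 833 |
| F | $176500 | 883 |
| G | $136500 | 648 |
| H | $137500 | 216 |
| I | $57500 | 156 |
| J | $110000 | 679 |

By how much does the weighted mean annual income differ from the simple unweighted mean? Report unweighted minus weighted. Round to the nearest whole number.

Unweighted sum = 40500 + 139000 + 143000 + 135000 + 163500 + 176500 + 136500 + 137500 + 57500 + 110000 = 1239000
Unweighted mean = 1239000 / 10 = 123900
Weighted sum = 40500×42 + 139000×788 + 143000×837 + 135000×588 + 163500×833 + 176500×883 + 136500×648 + 137500×216 + 57500×156 + 110000×679
  = 1701000 + 109532000 + 119691000 + 79380000 + 136195500 + 155849500 + 88452000 + 29700000 + 8970000 + 74690000 = 804161000
Sum of weights = 42 + 788 + 837 + 588 + 833 + 883 + 648 + 216 + 156 + 679 = 5670
Weighted mean = 804161000 / 5670 = 141827.34
Difference (unweighted minus weighted) = -17927.337

-17927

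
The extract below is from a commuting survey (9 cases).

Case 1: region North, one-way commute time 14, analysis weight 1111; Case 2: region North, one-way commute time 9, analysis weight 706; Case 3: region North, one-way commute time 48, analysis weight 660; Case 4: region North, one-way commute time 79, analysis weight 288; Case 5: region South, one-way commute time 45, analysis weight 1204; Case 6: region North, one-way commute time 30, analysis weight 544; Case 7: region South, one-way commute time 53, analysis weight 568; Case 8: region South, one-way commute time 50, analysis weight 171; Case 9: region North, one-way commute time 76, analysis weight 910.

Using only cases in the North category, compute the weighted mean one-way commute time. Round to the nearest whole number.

North rows: 1, 2, 3, 4, 6, 9
Weighted sum = 14×1111 + 9×706 + 48×660 + 79×288 + 30×544 + 76×910
  = 15554 + 6354 + 31680 + 22752 + 16320 + 69160 = 161820
Sum of weights = 1111 + 706 + 660 + 288 + 544 + 910 = 4219
Weighted mean = 161820 / 4219 = 38.35506

38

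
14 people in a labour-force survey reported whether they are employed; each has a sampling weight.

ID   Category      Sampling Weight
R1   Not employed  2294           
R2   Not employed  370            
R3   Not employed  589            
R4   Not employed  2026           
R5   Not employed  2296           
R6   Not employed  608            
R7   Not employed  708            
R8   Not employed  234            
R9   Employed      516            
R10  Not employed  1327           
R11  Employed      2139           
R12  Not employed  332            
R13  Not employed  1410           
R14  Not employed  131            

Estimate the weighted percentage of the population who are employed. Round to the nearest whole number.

Sum of weights for 'Employed' = 516 + 2139 = 2655
Total weight = 14980
Weighted proportion = 2655 / 14980 = 0.17723632 → 17.723632%

18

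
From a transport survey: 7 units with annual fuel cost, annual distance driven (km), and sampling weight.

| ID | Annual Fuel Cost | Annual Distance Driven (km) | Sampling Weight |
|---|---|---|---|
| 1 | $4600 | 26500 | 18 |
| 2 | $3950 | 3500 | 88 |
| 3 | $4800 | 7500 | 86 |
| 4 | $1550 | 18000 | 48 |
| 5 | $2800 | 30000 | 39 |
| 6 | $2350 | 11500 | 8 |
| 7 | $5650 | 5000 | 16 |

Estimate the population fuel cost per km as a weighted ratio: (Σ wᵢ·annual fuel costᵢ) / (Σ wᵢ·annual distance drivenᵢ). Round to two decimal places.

0.31

Σ wᵢ·y = 4600×18 + 3950×88 + 4800×86 + 1550×48 + 2800×39 + 2350×8 + 5650×16
  = 82800 + 347600 + 412800 + 74400 + 109200 + 18800 + 90400 = 1136000
Σ wᵢ·x = 26500×18 + 3500×88 + 7500×86 + 18000×48 + 30000×39 + 11500×8 + 5000×16
  = 477000 + 308000 + 645000 + 864000 + 1170000 + 92000 + 80000 = 3636000
Ratio = 1136000 / 3636000 = 0.31243124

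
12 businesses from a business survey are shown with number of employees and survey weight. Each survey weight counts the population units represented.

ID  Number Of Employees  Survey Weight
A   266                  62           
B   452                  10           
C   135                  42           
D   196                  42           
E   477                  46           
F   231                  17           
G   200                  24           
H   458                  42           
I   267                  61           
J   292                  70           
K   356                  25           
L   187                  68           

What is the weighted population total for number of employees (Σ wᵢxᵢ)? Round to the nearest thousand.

Weighted total = 266×62 + 452×10 + 135×42 + 196×42 + 477×46 + 231×17 + 200×24 + 458×42 + 267×61 + 292×70 + 356×25 + 187×68
  = 16492 + 4520 + 5670 + 8232 + 21942 + 3927 + 4800 + 19236 + 16287 + 20440 + 8900 + 12716 = 143162

143000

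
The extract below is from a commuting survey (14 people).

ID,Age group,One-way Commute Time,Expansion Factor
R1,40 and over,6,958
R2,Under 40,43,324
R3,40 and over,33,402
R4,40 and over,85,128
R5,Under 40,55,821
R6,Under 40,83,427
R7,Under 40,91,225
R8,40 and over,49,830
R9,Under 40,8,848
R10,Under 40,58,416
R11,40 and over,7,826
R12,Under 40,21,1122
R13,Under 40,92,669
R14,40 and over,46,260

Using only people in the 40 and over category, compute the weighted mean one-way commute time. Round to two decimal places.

25.94

40 and over rows: R1, R3, R4, R8, R11, R14
Weighted sum = 88306
Sum of weights = 3404
Weighted mean = 88306 / 3404 = 25.941833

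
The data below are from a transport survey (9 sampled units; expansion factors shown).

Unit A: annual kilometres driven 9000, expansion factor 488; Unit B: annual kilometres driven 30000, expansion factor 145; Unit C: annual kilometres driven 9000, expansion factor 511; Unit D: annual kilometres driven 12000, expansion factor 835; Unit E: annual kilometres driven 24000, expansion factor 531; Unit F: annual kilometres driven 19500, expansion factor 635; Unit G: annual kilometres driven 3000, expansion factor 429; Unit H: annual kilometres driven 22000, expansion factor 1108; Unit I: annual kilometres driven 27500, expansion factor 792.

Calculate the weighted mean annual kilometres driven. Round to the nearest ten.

17520

Weighted sum = 9000×488 + 30000×145 + 9000×511 + 12000×835 + 24000×531 + 19500×635 + 3000×429 + 22000×1108 + 27500×792
  = 4392000 + 4350000 + 4599000 + 10020000 + 12744000 + 12382500 + 1287000 + 24376000 + 21780000 = 95930500
Sum of weights = 488 + 145 + 511 + 835 + 531 + 635 + 429 + 1108 + 792 = 5474
Weighted mean = 95930500 / 5474 = 17524.753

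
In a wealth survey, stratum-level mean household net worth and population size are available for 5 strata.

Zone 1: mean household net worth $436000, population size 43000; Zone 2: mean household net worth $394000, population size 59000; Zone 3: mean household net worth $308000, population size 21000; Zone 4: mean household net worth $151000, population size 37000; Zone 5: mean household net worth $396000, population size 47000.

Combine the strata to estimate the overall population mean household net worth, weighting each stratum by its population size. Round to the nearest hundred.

351000

Σ Nₕ·x̄ₕ = 436000×43000 + 394000×59000 + 308000×21000 + 151000×37000 + 396000×47000
  = 18748000000 + 23246000000 + 6468000000 + 5587000000 + 18612000000 = 72661000000
Σ Nₕ = 43000 + 59000 + 21000 + 37000 + 47000 = 207000
Overall mean = 72661000000 / 207000 = 351019.32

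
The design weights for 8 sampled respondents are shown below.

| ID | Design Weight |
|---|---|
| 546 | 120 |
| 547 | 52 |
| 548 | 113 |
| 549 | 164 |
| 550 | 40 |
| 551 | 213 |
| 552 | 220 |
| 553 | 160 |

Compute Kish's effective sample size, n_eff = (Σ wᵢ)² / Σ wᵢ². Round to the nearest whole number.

Σ wᵢ = 120 + 52 + 113 + 164 + 40 + 213 + 220 + 160 = 1082
Σ wᵢ² = 14400 + 2704 + 12769 + 26896 + 1600 + 45369 + 48400 + 25600 = 177738
n_eff = 1082² / 177738 = 1170724 / 177738 = 6.5867963

7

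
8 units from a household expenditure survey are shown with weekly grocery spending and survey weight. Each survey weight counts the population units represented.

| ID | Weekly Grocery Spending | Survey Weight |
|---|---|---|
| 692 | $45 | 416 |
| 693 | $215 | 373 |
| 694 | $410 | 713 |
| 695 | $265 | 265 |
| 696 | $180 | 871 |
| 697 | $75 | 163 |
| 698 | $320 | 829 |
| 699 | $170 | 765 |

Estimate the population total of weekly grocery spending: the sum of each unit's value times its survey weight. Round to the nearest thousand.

1026000

Weighted total = 45×416 + 215×373 + 410×713 + 265×265 + 180×871 + 75×163 + 320×829 + 170×765
  = 18720 + 80195 + 292330 + 70225 + 156780 + 12225 + 265280 + 130050 = 1025805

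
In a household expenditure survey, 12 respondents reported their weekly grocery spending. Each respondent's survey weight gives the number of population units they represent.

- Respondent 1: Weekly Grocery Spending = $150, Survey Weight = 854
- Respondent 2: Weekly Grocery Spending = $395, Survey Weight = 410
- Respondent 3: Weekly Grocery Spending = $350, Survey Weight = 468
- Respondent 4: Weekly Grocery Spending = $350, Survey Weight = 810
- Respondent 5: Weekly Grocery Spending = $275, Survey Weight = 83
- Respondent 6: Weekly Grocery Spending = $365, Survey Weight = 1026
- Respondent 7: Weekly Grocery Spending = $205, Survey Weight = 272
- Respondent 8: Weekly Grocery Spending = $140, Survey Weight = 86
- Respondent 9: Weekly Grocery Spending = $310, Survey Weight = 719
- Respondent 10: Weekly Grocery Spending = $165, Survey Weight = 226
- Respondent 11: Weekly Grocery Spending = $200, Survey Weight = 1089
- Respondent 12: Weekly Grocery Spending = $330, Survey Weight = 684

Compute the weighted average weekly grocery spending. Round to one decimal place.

283.4

Weighted sum = 150×854 + 395×410 + 350×468 + 350×810 + 275×83 + 365×1026 + 205×272 + 140×86 + 310×719 + 165×226 + 200×1089 + 330×684
  = 128100 + 161950 + 163800 + 283500 + 22825 + 374490 + 55760 + 12040 + 222890 + 37290 + 217800 + 225720 = 1906165
Sum of weights = 854 + 410 + 468 + 810 + 83 + 1026 + 272 + 86 + 719 + 226 + 1089 + 684 = 6727
Weighted mean = 1906165 / 6727 = 283.36034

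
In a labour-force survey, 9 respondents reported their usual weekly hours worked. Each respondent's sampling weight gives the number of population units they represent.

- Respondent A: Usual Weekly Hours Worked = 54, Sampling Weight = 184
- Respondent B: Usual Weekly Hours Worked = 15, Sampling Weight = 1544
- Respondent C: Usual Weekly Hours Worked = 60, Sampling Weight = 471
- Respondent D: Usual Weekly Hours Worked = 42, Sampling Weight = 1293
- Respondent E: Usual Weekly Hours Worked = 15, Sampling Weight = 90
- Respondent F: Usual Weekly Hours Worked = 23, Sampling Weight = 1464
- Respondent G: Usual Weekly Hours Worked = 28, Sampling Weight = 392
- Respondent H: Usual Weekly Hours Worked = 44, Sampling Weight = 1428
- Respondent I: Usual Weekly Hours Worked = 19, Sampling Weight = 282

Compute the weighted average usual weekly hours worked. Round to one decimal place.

Weighted sum = 54×184 + 15×1544 + 60×471 + 42×1293 + 15×90 + 23×1464 + 28×392 + 44×1428 + 19×282
  = 229850
Sum of weights = 184 + 1544 + 471 + 1293 + 90 + 1464 + 392 + 1428 + 282 = 7148
Weighted mean = 229850 / 7148 = 32.155848

32.2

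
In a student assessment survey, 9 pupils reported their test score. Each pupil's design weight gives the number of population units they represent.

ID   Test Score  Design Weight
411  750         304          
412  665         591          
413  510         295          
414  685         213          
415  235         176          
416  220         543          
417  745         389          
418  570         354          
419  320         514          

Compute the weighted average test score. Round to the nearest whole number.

Weighted sum = 750×304 + 665×591 + 510×295 + 685×213 + 235×176 + 220×543 + 745×389 + 570×354 + 320×514
  = 228000 + 393015 + 150450 + 145905 + 41360 + 119460 + 289805 + 201780 + 164480 = 1734255
Sum of weights = 3379
Weighted mean = 1734255 / 3379 = 513.24504

513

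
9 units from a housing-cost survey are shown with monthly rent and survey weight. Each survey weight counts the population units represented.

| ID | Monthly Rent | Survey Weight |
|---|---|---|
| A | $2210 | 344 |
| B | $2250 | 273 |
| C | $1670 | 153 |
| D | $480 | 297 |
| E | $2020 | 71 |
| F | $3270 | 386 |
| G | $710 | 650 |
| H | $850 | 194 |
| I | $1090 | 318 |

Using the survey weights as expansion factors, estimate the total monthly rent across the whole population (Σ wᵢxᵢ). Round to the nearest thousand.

Weighted total = 2210×344 + 2250×273 + 1670×153 + 480×297 + 2020×71 + 3270×386 + 710×650 + 850×194 + 1090×318
  = 760240 + 614250 + 255510 + 142560 + 143420 + 1262220 + 461500 + 164900 + 346620 = 4151220

4151000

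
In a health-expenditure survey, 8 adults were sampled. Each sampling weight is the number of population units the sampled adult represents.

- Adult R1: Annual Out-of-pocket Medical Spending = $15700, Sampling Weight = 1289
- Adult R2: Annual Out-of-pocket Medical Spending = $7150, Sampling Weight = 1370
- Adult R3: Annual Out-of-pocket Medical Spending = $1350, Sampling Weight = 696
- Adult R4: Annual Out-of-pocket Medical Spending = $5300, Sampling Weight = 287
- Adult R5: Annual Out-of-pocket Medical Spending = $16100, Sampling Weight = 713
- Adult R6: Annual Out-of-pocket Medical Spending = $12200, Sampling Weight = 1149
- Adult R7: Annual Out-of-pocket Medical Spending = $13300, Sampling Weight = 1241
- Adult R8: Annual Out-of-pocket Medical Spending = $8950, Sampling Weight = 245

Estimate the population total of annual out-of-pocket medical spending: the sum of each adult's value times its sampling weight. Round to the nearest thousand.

76689000

Weighted total = 15700×1289 + 7150×1370 + 1350×696 + 5300×287 + 16100×713 + 12200×1149 + 13300×1241 + 8950×245
  = 20237300 + 9795500 + 939600 + 1521100 + 11479300 + 14017800 + 16505300 + 2192750 = 76688650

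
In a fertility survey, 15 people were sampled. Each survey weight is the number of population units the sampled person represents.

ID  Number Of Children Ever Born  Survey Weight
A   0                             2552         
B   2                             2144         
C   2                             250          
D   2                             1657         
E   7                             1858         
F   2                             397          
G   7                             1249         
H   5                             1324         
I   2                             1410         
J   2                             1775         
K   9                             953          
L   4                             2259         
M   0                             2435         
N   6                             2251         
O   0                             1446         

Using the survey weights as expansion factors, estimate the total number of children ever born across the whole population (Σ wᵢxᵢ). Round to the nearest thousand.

75000

Weighted total = 74754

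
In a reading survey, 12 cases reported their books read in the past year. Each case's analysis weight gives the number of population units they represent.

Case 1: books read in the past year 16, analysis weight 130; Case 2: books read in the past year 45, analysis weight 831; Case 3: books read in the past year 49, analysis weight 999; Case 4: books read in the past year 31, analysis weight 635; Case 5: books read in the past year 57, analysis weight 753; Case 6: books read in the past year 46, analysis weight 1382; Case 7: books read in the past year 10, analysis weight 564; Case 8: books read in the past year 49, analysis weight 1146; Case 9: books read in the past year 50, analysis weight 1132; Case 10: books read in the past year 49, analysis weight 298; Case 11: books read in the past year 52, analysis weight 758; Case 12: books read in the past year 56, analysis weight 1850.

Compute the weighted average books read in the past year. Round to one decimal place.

46.8

Weighted sum = 16×130 + 45×831 + 49×999 + 31×635 + 57×753 + 46×1382 + 10×564 + 49×1146 + 50×1132 + 49×298 + 52×758 + 56×1850
  = 2080 + 37395 + 48951 + 19685 + 42921 + 63572 + 5640 + 56154 + 56600 + 14602 + 39416 + 103600 = 490616
Sum of weights = 130 + 831 + 999 + 635 + 753 + 1382 + 564 + 1146 + 1132 + 298 + 758 + 1850 = 10478
Weighted mean = 490616 / 10478 = 46.82344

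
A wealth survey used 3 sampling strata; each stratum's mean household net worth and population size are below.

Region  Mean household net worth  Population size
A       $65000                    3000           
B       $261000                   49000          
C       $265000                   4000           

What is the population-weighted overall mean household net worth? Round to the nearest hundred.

250800

Σ Nₕ·x̄ₕ = 65000×3000 + 261000×49000 + 265000×4000
  = 195000000 + 12789000000 + 1060000000 = 14044000000
Σ Nₕ = 3000 + 49000 + 4000 = 56000
Overall mean = 14044000000 / 56000 = 250785.71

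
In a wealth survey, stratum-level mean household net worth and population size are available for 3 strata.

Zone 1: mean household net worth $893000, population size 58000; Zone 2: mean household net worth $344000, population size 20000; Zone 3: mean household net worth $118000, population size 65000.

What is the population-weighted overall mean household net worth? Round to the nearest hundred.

463900

Σ Nₕ·x̄ₕ = 893000×58000 + 344000×20000 + 118000×65000
  = 51794000000 + 6880000000 + 7670000000 = 66344000000
Σ Nₕ = 143000
Overall mean = 66344000000 / 143000 = 463944.06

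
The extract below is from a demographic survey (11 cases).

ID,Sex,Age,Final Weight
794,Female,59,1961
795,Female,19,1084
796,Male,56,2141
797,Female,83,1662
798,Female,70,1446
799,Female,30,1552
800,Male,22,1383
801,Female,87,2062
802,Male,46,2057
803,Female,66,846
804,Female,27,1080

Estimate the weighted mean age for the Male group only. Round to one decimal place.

43.9

Male rows: 796, 800, 802
Weighted sum = 56×2141 + 22×1383 + 46×2057
  = 119896 + 30426 + 94622 = 244944
Sum of weights = 5581
Weighted mean = 244944 / 5581 = 43.888909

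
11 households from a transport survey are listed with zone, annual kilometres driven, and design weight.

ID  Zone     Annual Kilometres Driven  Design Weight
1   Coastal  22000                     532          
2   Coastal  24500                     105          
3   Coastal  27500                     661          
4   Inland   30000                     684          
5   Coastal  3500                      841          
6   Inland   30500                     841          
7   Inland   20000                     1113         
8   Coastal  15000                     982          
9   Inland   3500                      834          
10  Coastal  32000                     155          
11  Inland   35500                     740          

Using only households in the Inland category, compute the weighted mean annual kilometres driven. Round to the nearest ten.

23180

Inland rows: 4, 6, 7, 9, 11
Weighted sum = 30000×684 + 30500×841 + 20000×1113 + 3500×834 + 35500×740
  = 97619500
Sum of weights = 684 + 841 + 1113 + 834 + 740 = 4212
Weighted mean = 97619500 / 4212 = 23176.519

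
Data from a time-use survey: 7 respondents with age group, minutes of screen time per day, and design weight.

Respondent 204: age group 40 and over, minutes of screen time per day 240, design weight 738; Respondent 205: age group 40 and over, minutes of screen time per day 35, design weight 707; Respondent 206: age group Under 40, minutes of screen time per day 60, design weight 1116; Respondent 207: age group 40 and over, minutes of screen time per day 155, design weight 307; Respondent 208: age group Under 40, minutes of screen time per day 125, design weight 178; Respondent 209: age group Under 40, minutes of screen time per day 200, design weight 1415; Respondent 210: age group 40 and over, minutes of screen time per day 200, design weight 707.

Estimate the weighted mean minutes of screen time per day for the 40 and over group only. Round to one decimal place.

158.9

40 and over rows: 204, 205, 207, 210
Weighted sum = 240×738 + 35×707 + 155×307 + 200×707
  = 177120 + 24745 + 47585 + 141400 = 390850
Sum of weights = 738 + 707 + 307 + 707 = 2459
Weighted mean = 390850 / 2459 = 158.94673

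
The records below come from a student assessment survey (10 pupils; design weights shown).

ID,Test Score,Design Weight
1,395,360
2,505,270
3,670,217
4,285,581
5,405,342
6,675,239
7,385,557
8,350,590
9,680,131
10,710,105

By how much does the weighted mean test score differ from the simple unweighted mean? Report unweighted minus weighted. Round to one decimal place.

Unweighted sum = 395 + 505 + 670 + 285 + 405 + 675 + 385 + 350 + 680 + 710 = 5060
Unweighted mean = 5060 / 10 = 506
Weighted sum = 395×360 + 505×270 + 670×217 + 285×581 + 405×342 + 675×239 + 385×557 + 350×590 + 680×131 + 710×105
  = 142200 + 136350 + 145390 + 165585 + 138510 + 161325 + 214445 + 206500 + 89080 + 74550 = 1473935
Sum of weights = 360 + 270 + 217 + 581 + 342 + 239 + 557 + 590 + 131 + 105 = 3392
Weighted mean = 1473935 / 3392 = 434.53272
Difference (unweighted minus weighted) = 71.467276

71.5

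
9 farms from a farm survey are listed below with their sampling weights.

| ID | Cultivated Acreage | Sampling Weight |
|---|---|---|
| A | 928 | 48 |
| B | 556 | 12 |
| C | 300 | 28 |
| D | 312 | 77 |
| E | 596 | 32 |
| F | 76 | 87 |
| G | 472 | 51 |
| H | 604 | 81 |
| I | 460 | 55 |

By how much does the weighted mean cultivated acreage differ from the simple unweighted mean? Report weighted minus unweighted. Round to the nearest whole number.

-37

Unweighted sum = 928 + 556 + 300 + 312 + 596 + 76 + 472 + 604 + 460 = 4304
Unweighted mean = 4304 / 9 = 478.22222
Weighted sum = 928×48 + 556×12 + 300×28 + 312×77 + 596×32 + 76×87 + 472×51 + 604×81 + 460×55
  = 44544 + 6672 + 8400 + 24024 + 19072 + 6612 + 24072 + 48924 + 25300 = 207620
Sum of weights = 471
Weighted mean = 207620 / 471 = 440.80679
Difference (weighted minus unweighted) = -37.415428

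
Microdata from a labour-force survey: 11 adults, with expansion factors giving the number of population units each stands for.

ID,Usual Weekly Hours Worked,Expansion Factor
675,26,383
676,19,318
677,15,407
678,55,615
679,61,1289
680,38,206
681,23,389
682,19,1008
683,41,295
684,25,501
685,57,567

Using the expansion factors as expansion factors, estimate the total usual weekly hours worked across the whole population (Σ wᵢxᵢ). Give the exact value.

227425

Weighted total = 227425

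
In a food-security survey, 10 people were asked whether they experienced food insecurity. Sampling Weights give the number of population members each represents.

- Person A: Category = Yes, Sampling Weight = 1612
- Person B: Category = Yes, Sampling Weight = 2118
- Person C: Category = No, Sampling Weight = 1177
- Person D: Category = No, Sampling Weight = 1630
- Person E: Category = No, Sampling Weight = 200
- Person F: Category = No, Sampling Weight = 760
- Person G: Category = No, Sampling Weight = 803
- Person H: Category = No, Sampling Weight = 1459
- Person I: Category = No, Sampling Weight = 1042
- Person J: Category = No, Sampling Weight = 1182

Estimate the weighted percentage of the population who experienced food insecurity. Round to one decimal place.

Sum of weights for 'Yes' = 1612 + 2118 = 3730
Total weight = 1612 + 2118 + 1177 + 1630 + 200 + 760 + 803 + 1459 + 1042 + 1182 = 11983
Weighted proportion = 3730 / 11983 = 0.31127431 → 31.127431%

31.1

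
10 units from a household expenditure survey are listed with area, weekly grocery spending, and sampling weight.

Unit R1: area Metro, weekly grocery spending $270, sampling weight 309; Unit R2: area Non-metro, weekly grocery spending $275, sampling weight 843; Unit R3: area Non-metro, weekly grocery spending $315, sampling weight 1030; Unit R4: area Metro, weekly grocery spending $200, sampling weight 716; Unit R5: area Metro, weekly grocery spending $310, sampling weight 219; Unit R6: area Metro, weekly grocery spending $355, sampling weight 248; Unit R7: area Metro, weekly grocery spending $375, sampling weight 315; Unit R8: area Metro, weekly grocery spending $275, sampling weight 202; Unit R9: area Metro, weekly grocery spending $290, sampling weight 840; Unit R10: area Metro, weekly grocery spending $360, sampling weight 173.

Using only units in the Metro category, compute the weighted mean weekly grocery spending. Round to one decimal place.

Metro rows: R1, R4, R5, R6, R7, R8, R9, R10
Weighted sum = 270×309 + 200×716 + 310×219 + 355×248 + 375×315 + 275×202 + 290×840 + 360×173
  = 83430 + 143200 + 67890 + 88040 + 118125 + 55550 + 243600 + 62280 = 862115
Sum of weights = 309 + 716 + 219 + 248 + 315 + 202 + 840 + 173 = 3022
Weighted mean = 862115 / 3022 = 285.27962

285.3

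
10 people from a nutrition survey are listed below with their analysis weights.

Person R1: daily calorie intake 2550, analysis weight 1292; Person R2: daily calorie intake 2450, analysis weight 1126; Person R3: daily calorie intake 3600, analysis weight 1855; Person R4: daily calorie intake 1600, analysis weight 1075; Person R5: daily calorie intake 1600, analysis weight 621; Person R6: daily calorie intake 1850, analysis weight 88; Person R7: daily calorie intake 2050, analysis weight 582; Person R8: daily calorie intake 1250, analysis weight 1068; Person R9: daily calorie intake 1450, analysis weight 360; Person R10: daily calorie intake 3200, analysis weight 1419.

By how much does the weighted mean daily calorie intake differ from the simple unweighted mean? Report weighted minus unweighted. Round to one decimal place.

285.6

Unweighted sum = 21600
Unweighted mean = 21600 / 10 = 2160
Weighted sum = 2550×1292 + 2450×1126 + 3600×1855 + 1600×1075 + 1600×621 + 1850×88 + 2050×582 + 1250×1068 + 1450×360 + 3200×1419
  = 3294600 + 2758700 + 6678000 + 1720000 + 993600 + 162800 + 1193100 + 1335000 + 522000 + 4540800 = 23198600
Sum of weights = 1292 + 1126 + 1855 + 1075 + 621 + 88 + 582 + 1068 + 360 + 1419 = 9486
Weighted mean = 23198600 / 9486 = 2445.5619
Difference (weighted minus unweighted) = 285.56188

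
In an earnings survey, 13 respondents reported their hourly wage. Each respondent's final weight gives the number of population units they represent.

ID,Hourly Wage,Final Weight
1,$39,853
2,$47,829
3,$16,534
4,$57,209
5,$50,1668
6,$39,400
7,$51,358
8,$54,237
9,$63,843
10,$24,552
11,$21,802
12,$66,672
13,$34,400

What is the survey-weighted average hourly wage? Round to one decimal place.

43.5

Weighted sum = 363894
Sum of weights = 8357
Weighted mean = 363894 / 8357 = 43.543616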